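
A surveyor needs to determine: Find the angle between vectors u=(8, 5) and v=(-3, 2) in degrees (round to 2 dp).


u.v = -14, |u| = sqrt(89) = 9.434, |v| = sqrt(13) = 3.6056
cos(theta) = u.v/(|u||v|) = -14/sqrt(1157) = -0.411587
theta = acos(-0.411587) = 114.3 degrees

114.3 degrees


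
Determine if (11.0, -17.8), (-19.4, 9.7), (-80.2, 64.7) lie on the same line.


Cross product: ((-19.4)-11)*(64.7-(-17.8)) - (9.7-(-17.8))*((-80.2)-11)
= 0

Yes, collinear


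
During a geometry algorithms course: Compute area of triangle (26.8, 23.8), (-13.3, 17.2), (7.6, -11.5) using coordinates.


Area = |x_A(y_B-y_C) + x_B(y_C-y_A) + x_C(y_A-y_B)|/2
= |769.16 + 469.49 + 50.16|/2
= 1288.81/2 = 644.405

644.405


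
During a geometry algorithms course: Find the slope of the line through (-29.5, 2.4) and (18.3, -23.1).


slope = (y2-y1)/(x2-x1) = ((-23.1)-2.4)/(18.3-(-29.5)) = (-25.5)/47.8 = -0.5335

-0.5335


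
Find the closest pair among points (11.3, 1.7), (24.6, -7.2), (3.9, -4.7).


d(P0,P1) = 16.0031, d(P0,P2) = 9.7837, d(P1,P2) = 20.8504
Closest: P0 and P2

Closest pair: (11.3, 1.7) and (3.9, -4.7), distance = 9.7837


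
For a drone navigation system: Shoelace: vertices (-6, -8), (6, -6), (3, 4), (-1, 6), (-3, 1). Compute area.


Shoelace sum: ((-6)*(-6) - 6*(-8)) + (6*4 - 3*(-6)) + (3*6 - (-1)*4) + ((-1)*1 - (-3)*6) + ((-3)*(-8) - (-6)*1)
= 195
Area = |195|/2 = 97.5

97.5


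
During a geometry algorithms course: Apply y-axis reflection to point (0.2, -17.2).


Reflection over y-axis: (x,y) -> (-x,y)
(0.2, -17.2) -> (-0.2, -17.2)

(-0.2, -17.2)


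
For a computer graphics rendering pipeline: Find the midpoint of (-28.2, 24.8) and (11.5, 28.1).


M = (((-28.2)+11.5)/2, (24.8+28.1)/2)
= (-8.35, 26.45)

(-8.35, 26.45)


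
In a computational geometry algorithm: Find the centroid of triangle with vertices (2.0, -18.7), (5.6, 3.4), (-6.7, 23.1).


Centroid = ((x_A+x_B+x_C)/3, (y_A+y_B+y_C)/3)
= ((2+5.6+(-6.7))/3, ((-18.7)+3.4+23.1)/3)
= (0.3, 2.6)

(0.3, 2.6)


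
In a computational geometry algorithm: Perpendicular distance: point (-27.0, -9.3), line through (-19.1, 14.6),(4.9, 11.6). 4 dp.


|cross product| = 597.3
|line direction| = sqrt(585) = 24.1868
Distance = 597.3/sqrt(585) = 24.6953

24.6953


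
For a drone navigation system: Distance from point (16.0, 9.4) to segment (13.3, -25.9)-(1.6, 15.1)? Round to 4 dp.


Project P onto AB: t = 0.7788 (clamped to [0,1])
Closest point on segment: (4.1884, 6.0294)
Distance: 12.2831

12.2831


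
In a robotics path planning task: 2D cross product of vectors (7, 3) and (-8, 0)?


u x v = u_x*v_y - u_y*v_x = 7*0 - 3*(-8)
= 0 - (-24) = 24

24


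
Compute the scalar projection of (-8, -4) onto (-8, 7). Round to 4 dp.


u.v = 36, |v| = sqrt(113) = 10.6301
Scalar projection = u.v / |v| = 36 / sqrt(113) = 3.3866

3.3866


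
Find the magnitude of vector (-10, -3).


|u| = sqrt((-10)^2 + (-3)^2) = sqrt(109) = 10.4403

10.4403


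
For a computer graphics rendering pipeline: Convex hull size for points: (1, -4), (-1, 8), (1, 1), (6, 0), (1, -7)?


Convex hull vertices (CCW): (-1, 8), (1, -7), (6, 0)
Count = 3

3


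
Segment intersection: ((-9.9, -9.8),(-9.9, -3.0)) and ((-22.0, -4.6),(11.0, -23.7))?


Cross products: d1=59.51, d2=283.91, d3=82.28, d4=-142.12
d1*d2 < 0 and d3*d4 < 0? no

No, they don't intersect


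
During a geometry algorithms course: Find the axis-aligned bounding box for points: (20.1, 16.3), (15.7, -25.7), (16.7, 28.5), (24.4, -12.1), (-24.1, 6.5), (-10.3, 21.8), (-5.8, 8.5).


x range: [-24.1, 24.4]
y range: [-25.7, 28.5]
Bounding box: (-24.1,-25.7) to (24.4,28.5)

(-24.1,-25.7) to (24.4,28.5)


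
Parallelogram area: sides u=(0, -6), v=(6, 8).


|u x v| = |0*8 - (-6)*6|
= |0 - (-36)| = 36

36


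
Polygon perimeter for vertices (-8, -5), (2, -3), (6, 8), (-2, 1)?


Sides: (-8, -5)->(2, -3): sqrt(104) = 10.198039, (2, -3)->(6, 8): sqrt(137) = 11.7047, (6, 8)->(-2, 1): sqrt(113) = 10.630146, (-2, 1)->(-8, -5): sqrt(72) = 8.485281
Sum = 41.018166
Perimeter = 41.0182

41.0182


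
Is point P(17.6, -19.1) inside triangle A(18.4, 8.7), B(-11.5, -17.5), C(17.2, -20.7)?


Cross products: AB x AP = 810.26, BC x BP = 47.2, CA x CP = -9.84
All same sign? no

No, outside


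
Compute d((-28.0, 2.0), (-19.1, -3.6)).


dx=8.9, dy=-5.6
d^2 = 8.9^2 + (-5.6)^2 = 110.57
d = sqrt(110.57) = 10.5152

10.5152


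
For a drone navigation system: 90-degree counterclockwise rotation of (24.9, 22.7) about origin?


90° CCW: (x,y) -> (-y, x)
(24.9,22.7) -> (-22.7, 24.9)

(-22.7, 24.9)


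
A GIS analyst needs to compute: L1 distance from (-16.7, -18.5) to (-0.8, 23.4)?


|(-16.7)-(-0.8)| + |(-18.5)-23.4| = 15.9 + 41.9 = 57.8

57.8


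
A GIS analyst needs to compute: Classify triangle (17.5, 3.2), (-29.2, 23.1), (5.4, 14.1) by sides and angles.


Side lengths squared: AB^2=2576.9, BC^2=1278.16, CA^2=265.22
Sorted: [265.22, 1278.16, 2576.9]
By sides: Scalene, By angles: Obtuse

Scalene, Obtuse


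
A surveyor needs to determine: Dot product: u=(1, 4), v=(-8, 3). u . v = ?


u . v = u_x*v_x + u_y*v_y = 1*(-8) + 4*3
= (-8) + 12 = 4

4


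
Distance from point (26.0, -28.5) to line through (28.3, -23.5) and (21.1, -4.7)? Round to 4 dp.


|cross product| = 79.24
|line direction| = sqrt(405.28) = 20.1316
Distance = 79.24/sqrt(405.28) = 3.9361

3.9361


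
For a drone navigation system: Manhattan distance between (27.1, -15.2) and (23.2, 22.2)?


|27.1-23.2| + |(-15.2)-22.2| = 3.9 + 37.4 = 41.3

41.3


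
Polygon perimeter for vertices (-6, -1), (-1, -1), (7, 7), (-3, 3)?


Sides: (-6, -1)->(-1, -1): sqrt(25) = 5, (-1, -1)->(7, 7): sqrt(128) = 11.313708, (7, 7)->(-3, 3): sqrt(116) = 10.77033, (-3, 3)->(-6, -1): sqrt(25) = 5
Sum = 32.084038
Perimeter = 32.084

32.084


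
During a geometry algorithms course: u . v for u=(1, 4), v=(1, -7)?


u . v = u_x*v_x + u_y*v_y = 1*1 + 4*(-7)
= 1 + (-28) = -27

-27


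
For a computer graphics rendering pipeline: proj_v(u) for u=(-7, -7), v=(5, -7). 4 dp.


u.v = 14, |v| = sqrt(74) = 8.6023
Scalar projection = u.v / |v| = 14 / sqrt(74) = 1.6275

1.6275


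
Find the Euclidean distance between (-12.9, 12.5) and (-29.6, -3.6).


dx=-16.7, dy=-16.1
d^2 = (-16.7)^2 + (-16.1)^2 = 538.1
d = sqrt(538.1) = 23.197

23.197


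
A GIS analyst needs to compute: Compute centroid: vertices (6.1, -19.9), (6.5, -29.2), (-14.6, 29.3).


Centroid = ((x_A+x_B+x_C)/3, (y_A+y_B+y_C)/3)
= ((6.1+6.5+(-14.6))/3, ((-19.9)+(-29.2)+29.3)/3)
= (-0.6667, -6.6)

(-0.6667, -6.6)


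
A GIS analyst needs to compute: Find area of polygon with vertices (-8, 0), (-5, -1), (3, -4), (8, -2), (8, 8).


Shoelace sum: ((-8)*(-1) - (-5)*0) + ((-5)*(-4) - 3*(-1)) + (3*(-2) - 8*(-4)) + (8*8 - 8*(-2)) + (8*0 - (-8)*8)
= 201
Area = |201|/2 = 100.5

100.5


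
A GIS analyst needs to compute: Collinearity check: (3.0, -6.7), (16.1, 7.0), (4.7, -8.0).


Cross product: (16.1-3)*((-8)-(-6.7)) - (7-(-6.7))*(4.7-3)
= -40.32

No, not collinear


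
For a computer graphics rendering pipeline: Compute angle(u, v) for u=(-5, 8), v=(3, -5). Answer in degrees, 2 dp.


u.v = -55, |u| = sqrt(89) = 9.434, |v| = sqrt(34) = 5.831
cos(theta) = u.v/(|u||v|) = -55/sqrt(3026) = -0.999835
theta = acos(-0.999835) = 178.96 degrees

178.96 degrees


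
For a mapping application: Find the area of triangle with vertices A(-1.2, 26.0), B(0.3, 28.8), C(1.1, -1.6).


Area = |x_A(y_B-y_C) + x_B(y_C-y_A) + x_C(y_A-y_B)|/2
= |(-36.48) + (-8.28) + (-3.08)|/2
= 47.84/2 = 23.92

23.92


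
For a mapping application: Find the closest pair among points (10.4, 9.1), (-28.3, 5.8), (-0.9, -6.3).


d(P0,P1) = 38.8404, d(P0,P2) = 19.101, d(P1,P2) = 29.9528
Closest: P0 and P2

Closest pair: (10.4, 9.1) and (-0.9, -6.3), distance = 19.101


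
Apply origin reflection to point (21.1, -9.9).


Reflection over origin: (x,y) -> (-x,-y)
(21.1, -9.9) -> (-21.1, 9.9)

(-21.1, 9.9)


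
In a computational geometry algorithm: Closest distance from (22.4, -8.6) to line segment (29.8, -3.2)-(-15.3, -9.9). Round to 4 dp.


Project P onto AB: t = 0.1779 (clamped to [0,1])
Closest point on segment: (21.7749, -4.3922)
Distance: 4.254

4.254


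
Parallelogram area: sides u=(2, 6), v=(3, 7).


|u x v| = |2*7 - 6*3|
= |14 - 18| = 4

4


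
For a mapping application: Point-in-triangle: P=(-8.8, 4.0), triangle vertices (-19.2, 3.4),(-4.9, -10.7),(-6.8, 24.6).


Cross products: AB x AP = 155.22, BC x BP = 109.74, CA x CP = 213.04
All same sign? yes

Yes, inside


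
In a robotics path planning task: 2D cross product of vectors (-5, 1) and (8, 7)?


u x v = u_x*v_y - u_y*v_x = (-5)*7 - 1*8
= (-35) - 8 = -43

-43


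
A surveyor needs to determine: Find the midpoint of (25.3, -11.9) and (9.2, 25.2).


M = ((25.3+9.2)/2, ((-11.9)+25.2)/2)
= (17.25, 6.65)

(17.25, 6.65)


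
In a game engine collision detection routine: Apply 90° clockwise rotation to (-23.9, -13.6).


90° CW: (x,y) -> (y, -x)
(-23.9,-13.6) -> (-13.6, 23.9)

(-13.6, 23.9)


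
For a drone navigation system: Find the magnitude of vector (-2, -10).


|u| = sqrt((-2)^2 + (-10)^2) = sqrt(104) = 10.198

10.198


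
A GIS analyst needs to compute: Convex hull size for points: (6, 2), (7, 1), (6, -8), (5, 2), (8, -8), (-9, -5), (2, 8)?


Convex hull vertices (CCW): (-9, -5), (6, -8), (8, -8), (7, 1), (2, 8)
Count = 5

5


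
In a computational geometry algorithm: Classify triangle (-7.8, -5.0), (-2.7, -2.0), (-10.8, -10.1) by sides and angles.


Side lengths squared: AB^2=35.01, BC^2=131.22, CA^2=35.01
Sorted: [35.01, 35.01, 131.22]
By sides: Isosceles, By angles: Obtuse

Isosceles, Obtuse


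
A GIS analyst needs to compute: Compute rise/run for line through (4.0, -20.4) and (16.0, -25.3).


slope = (y2-y1)/(x2-x1) = ((-25.3)-(-20.4))/(16-4) = (-4.9)/12 = -0.4083

-0.4083


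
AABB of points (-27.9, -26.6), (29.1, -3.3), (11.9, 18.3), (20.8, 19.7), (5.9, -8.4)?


x range: [-27.9, 29.1]
y range: [-26.6, 19.7]
Bounding box: (-27.9,-26.6) to (29.1,19.7)

(-27.9,-26.6) to (29.1,19.7)


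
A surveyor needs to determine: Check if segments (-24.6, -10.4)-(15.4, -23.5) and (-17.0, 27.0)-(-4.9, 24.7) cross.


Cross products: d1=-470.02, d2=-536.53, d3=1595.56, d4=1662.07
d1*d2 < 0 and d3*d4 < 0? no

No, they don't intersect


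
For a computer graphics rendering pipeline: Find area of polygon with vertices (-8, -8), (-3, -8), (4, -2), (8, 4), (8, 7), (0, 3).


Shoelace sum: ((-8)*(-8) - (-3)*(-8)) + ((-3)*(-2) - 4*(-8)) + (4*4 - 8*(-2)) + (8*7 - 8*4) + (8*3 - 0*7) + (0*(-8) - (-8)*3)
= 182
Area = |182|/2 = 91

91


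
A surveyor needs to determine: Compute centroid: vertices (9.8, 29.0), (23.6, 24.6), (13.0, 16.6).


Centroid = ((x_A+x_B+x_C)/3, (y_A+y_B+y_C)/3)
= ((9.8+23.6+13)/3, (29+24.6+16.6)/3)
= (15.4667, 23.4)

(15.4667, 23.4)


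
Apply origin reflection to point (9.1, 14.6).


Reflection over origin: (x,y) -> (-x,-y)
(9.1, 14.6) -> (-9.1, -14.6)

(-9.1, -14.6)


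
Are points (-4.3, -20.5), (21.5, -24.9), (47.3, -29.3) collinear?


Cross product: (21.5-(-4.3))*((-29.3)-(-20.5)) - ((-24.9)-(-20.5))*(47.3-(-4.3))
= 0

Yes, collinear


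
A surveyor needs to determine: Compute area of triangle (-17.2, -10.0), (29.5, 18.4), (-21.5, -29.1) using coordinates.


Area = |x_A(y_B-y_C) + x_B(y_C-y_A) + x_C(y_A-y_B)|/2
= |(-817) + (-563.45) + 610.6|/2
= 769.85/2 = 384.925

384.925


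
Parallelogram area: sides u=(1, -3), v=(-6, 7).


|u x v| = |1*7 - (-3)*(-6)|
= |7 - 18| = 11

11


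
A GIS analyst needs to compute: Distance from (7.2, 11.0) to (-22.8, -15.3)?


dx=-30, dy=-26.3
d^2 = (-30)^2 + (-26.3)^2 = 1591.69
d = sqrt(1591.69) = 39.896

39.896


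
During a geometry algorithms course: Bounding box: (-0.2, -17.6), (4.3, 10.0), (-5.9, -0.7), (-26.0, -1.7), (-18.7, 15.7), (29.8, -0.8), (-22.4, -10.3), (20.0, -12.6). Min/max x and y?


x range: [-26, 29.8]
y range: [-17.6, 15.7]
Bounding box: (-26,-17.6) to (29.8,15.7)

(-26,-17.6) to (29.8,15.7)


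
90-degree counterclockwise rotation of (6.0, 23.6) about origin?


90° CCW: (x,y) -> (-y, x)
(6,23.6) -> (-23.6, 6)

(-23.6, 6)


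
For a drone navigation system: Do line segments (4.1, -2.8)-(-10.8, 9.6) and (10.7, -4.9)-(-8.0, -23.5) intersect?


Cross products: d1=-162.03, d2=-671.05, d3=-50.55, d4=458.47
d1*d2 < 0 and d3*d4 < 0? no

No, they don't intersect


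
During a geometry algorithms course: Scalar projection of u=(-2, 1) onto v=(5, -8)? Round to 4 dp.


u.v = -18, |v| = sqrt(89) = 9.434
Scalar projection = u.v / |v| = -18 / sqrt(89) = -1.908

-1.908


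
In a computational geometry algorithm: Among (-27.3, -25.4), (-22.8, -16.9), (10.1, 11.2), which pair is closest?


d(P0,P1) = 9.6177, d(P0,P2) = 52.329, d(P1,P2) = 43.2668
Closest: P0 and P1

Closest pair: (-27.3, -25.4) and (-22.8, -16.9), distance = 9.6177


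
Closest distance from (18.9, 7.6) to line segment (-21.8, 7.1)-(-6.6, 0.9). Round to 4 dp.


Project P onto AB: t = 1 (clamped to [0,1])
Closest point on segment: (-6.6, 0.9)
Distance: 26.3655

26.3655


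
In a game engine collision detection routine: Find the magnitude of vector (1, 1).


|u| = sqrt(1^2 + 1^2) = sqrt(2) = 1.4142

1.4142


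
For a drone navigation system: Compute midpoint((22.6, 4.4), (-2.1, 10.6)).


M = ((22.6+(-2.1))/2, (4.4+10.6)/2)
= (10.25, 7.5)

(10.25, 7.5)


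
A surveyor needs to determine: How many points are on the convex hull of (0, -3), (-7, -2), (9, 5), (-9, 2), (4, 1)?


Convex hull vertices (CCW): (-9, 2), (-7, -2), (0, -3), (9, 5)
Count = 4

4


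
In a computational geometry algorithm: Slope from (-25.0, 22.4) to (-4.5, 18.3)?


slope = (y2-y1)/(x2-x1) = (18.3-22.4)/((-4.5)-(-25)) = (-4.1)/20.5 = -0.2

-0.2


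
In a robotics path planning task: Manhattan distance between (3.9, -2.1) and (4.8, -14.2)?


|3.9-4.8| + |(-2.1)-(-14.2)| = 0.9 + 12.1 = 13

13


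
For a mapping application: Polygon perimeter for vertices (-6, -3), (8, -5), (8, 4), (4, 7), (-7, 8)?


Sides: (-6, -3)->(8, -5): sqrt(200) = 14.142136, (8, -5)->(8, 4): sqrt(81) = 9, (8, 4)->(4, 7): sqrt(25) = 5, (4, 7)->(-7, 8): sqrt(122) = 11.045361, (-7, 8)->(-6, -3): sqrt(122) = 11.045361
Sum = 50.232858
Perimeter = 50.2329

50.2329


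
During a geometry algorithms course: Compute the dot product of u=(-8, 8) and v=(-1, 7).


u . v = u_x*v_x + u_y*v_y = (-8)*(-1) + 8*7
= 8 + 56 = 64

64


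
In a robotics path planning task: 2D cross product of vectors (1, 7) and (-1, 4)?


u x v = u_x*v_y - u_y*v_x = 1*4 - 7*(-1)
= 4 - (-7) = 11

11


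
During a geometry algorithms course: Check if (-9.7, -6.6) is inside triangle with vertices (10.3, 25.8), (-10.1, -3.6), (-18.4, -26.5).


Cross products: AB x AP = 72.96, BC x BP = 34.06, CA x CP = 116.12
All same sign? yes

Yes, inside


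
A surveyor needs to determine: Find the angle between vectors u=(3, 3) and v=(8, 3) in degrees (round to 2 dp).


u.v = 33, |u| = sqrt(18) = 4.2426, |v| = sqrt(73) = 8.544
cos(theta) = u.v/(|u||v|) = 33/sqrt(1314) = 0.910366
theta = acos(0.910366) = 24.44 degrees

24.44 degrees


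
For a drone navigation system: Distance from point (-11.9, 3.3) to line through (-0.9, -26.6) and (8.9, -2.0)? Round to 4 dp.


|cross product| = 563.62
|line direction| = sqrt(701.2) = 26.4802
Distance = 563.62/sqrt(701.2) = 21.2846

21.2846


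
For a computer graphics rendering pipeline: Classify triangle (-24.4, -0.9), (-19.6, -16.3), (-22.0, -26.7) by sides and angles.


Side lengths squared: AB^2=260.2, BC^2=113.92, CA^2=671.4
Sorted: [113.92, 260.2, 671.4]
By sides: Scalene, By angles: Obtuse

Scalene, Obtuse


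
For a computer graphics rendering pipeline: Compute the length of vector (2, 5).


|u| = sqrt(2^2 + 5^2) = sqrt(29) = 5.3852

5.3852


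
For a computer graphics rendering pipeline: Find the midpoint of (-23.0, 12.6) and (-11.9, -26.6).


M = (((-23)+(-11.9))/2, (12.6+(-26.6))/2)
= (-17.45, -7)

(-17.45, -7)


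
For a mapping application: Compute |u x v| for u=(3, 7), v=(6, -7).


|u x v| = |3*(-7) - 7*6|
= |(-21) - 42| = 63

63


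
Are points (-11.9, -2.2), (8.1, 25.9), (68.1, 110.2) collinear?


Cross product: (8.1-(-11.9))*(110.2-(-2.2)) - (25.9-(-2.2))*(68.1-(-11.9))
= 0

Yes, collinear


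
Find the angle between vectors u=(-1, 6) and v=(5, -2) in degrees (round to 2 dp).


u.v = -17, |u| = sqrt(37) = 6.0828, |v| = sqrt(29) = 5.3852
cos(theta) = u.v/(|u||v|) = -17/sqrt(1073) = -0.518978
theta = acos(-0.518978) = 121.26 degrees

121.26 degrees


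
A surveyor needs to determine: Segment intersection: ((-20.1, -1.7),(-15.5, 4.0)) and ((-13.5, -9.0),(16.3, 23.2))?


Cross products: d1=430.06, d2=451.8, d3=-71.2, d4=-92.94
d1*d2 < 0 and d3*d4 < 0? no

No, they don't intersect


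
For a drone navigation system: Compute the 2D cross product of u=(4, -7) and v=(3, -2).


u x v = u_x*v_y - u_y*v_x = 4*(-2) - (-7)*3
= (-8) - (-21) = 13

13


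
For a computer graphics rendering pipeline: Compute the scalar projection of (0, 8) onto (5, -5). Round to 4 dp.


u.v = -40, |v| = sqrt(50) = 7.0711
Scalar projection = u.v / |v| = -40 / sqrt(50) = -5.6569

-5.6569


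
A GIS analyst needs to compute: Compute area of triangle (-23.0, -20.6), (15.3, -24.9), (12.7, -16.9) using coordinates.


Area = |x_A(y_B-y_C) + x_B(y_C-y_A) + x_C(y_A-y_B)|/2
= |184 + 56.61 + 54.61|/2
= 295.22/2 = 147.61

147.61


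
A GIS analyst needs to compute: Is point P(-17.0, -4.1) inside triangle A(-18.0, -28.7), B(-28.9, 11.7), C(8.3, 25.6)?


Cross products: AB x AP = -308.54, BC x BP = -753.17, CA x CP = -592.68
All same sign? yes

Yes, inside


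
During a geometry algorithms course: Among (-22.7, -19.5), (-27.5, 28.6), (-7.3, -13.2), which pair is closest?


d(P0,P1) = 48.3389, d(P0,P2) = 16.6388, d(P1,P2) = 46.425
Closest: P0 and P2

Closest pair: (-22.7, -19.5) and (-7.3, -13.2), distance = 16.6388


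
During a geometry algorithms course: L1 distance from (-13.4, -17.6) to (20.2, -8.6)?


|(-13.4)-20.2| + |(-17.6)-(-8.6)| = 33.6 + 9 = 42.6

42.6


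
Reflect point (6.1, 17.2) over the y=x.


Reflection over y=x: (x,y) -> (y,x)
(6.1, 17.2) -> (17.2, 6.1)

(17.2, 6.1)


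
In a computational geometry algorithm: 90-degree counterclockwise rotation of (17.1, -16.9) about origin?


90° CCW: (x,y) -> (-y, x)
(17.1,-16.9) -> (16.9, 17.1)

(16.9, 17.1)


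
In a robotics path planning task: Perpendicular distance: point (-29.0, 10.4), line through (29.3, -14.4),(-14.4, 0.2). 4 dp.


|cross product| = 232.58
|line direction| = sqrt(2122.85) = 46.0744
Distance = 232.58/sqrt(2122.85) = 5.0479

5.0479


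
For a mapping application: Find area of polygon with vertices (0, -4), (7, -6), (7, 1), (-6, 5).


Shoelace sum: (0*(-6) - 7*(-4)) + (7*1 - 7*(-6)) + (7*5 - (-6)*1) + ((-6)*(-4) - 0*5)
= 142
Area = |142|/2 = 71

71


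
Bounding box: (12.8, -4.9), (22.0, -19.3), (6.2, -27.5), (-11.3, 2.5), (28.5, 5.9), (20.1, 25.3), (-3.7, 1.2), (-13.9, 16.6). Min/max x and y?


x range: [-13.9, 28.5]
y range: [-27.5, 25.3]
Bounding box: (-13.9,-27.5) to (28.5,25.3)

(-13.9,-27.5) to (28.5,25.3)


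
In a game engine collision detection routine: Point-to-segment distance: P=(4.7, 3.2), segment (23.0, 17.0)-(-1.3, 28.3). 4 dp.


Project P onto AB: t = 0.4021 (clamped to [0,1])
Closest point on segment: (13.23, 21.5433)
Distance: 20.2296

20.2296


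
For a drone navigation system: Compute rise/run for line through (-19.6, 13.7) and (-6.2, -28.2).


slope = (y2-y1)/(x2-x1) = ((-28.2)-13.7)/((-6.2)-(-19.6)) = (-41.9)/13.4 = -3.1269

-3.1269


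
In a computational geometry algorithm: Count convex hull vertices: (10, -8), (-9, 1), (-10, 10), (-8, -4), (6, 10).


Convex hull vertices (CCW): (-10, 10), (-9, 1), (-8, -4), (10, -8), (6, 10)
Count = 5

5


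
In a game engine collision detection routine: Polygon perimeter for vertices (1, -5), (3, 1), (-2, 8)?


Sides: (1, -5)->(3, 1): sqrt(40) = 6.324555, (3, 1)->(-2, 8): sqrt(74) = 8.602325, (-2, 8)->(1, -5): sqrt(178) = 13.341664
Sum = 28.268544
Perimeter = 28.2685

28.2685


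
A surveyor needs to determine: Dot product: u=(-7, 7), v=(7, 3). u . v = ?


u . v = u_x*v_x + u_y*v_y = (-7)*7 + 7*3
= (-49) + 21 = -28

-28


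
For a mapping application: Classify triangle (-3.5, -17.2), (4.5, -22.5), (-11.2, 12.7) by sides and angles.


Side lengths squared: AB^2=92.09, BC^2=1485.53, CA^2=953.3
Sorted: [92.09, 953.3, 1485.53]
By sides: Scalene, By angles: Obtuse

Scalene, Obtuse


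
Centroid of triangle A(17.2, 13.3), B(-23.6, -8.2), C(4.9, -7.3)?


Centroid = ((x_A+x_B+x_C)/3, (y_A+y_B+y_C)/3)
= ((17.2+(-23.6)+4.9)/3, (13.3+(-8.2)+(-7.3))/3)
= (-0.5, -0.7333)

(-0.5, -0.7333)


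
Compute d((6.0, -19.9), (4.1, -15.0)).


dx=-1.9, dy=4.9
d^2 = (-1.9)^2 + 4.9^2 = 27.62
d = sqrt(27.62) = 5.2555

5.2555


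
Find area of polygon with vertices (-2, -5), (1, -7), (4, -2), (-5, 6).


Shoelace sum: ((-2)*(-7) - 1*(-5)) + (1*(-2) - 4*(-7)) + (4*6 - (-5)*(-2)) + ((-5)*(-5) - (-2)*6)
= 96
Area = |96|/2 = 48

48


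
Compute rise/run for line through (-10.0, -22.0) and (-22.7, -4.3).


slope = (y2-y1)/(x2-x1) = ((-4.3)-(-22))/((-22.7)-(-10)) = 17.7/(-12.7) = -1.3937

-1.3937


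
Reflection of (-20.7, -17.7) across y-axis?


Reflection over y-axis: (x,y) -> (-x,y)
(-20.7, -17.7) -> (20.7, -17.7)

(20.7, -17.7)


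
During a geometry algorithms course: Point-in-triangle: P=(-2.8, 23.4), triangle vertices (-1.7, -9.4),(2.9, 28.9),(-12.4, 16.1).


Cross products: AB x AP = 193.01, BC x BP = 11.19, CA x CP = 322.91
All same sign? yes

Yes, inside


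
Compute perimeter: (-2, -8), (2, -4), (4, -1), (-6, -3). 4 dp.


Sides: (-2, -8)->(2, -4): sqrt(32) = 5.656854, (2, -4)->(4, -1): sqrt(13) = 3.605551, (4, -1)->(-6, -3): sqrt(104) = 10.198039, (-6, -3)->(-2, -8): sqrt(41) = 6.403124
Sum = 25.863568
Perimeter = 25.8636

25.8636


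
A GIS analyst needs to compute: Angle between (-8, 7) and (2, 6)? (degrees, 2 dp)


u.v = 26, |u| = sqrt(113) = 10.6301, |v| = sqrt(40) = 6.3246
cos(theta) = u.v/(|u||v|) = 26/sqrt(4520) = 0.386727
theta = acos(0.386727) = 67.25 degrees

67.25 degrees


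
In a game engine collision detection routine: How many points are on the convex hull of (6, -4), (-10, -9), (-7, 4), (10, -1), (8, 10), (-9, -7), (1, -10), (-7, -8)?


Convex hull vertices (CCW): (-10, -9), (1, -10), (10, -1), (8, 10), (-7, 4)
Count = 5

5


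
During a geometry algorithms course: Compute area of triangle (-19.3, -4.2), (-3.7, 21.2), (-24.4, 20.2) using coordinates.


Area = |x_A(y_B-y_C) + x_B(y_C-y_A) + x_C(y_A-y_B)|/2
= |(-19.3) + (-90.28) + 619.76|/2
= 510.18/2 = 255.09

255.09


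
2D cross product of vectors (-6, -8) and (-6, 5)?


u x v = u_x*v_y - u_y*v_x = (-6)*5 - (-8)*(-6)
= (-30) - 48 = -78

-78


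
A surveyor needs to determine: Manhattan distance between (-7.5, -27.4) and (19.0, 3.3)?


|(-7.5)-19| + |(-27.4)-3.3| = 26.5 + 30.7 = 57.2

57.2


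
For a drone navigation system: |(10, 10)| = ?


|u| = sqrt(10^2 + 10^2) = sqrt(200) = 14.1421

14.1421


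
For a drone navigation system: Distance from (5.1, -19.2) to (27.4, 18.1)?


dx=22.3, dy=37.3
d^2 = 22.3^2 + 37.3^2 = 1888.58
d = sqrt(1888.58) = 43.4578

43.4578


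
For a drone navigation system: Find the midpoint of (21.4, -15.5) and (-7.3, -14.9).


M = ((21.4+(-7.3))/2, ((-15.5)+(-14.9))/2)
= (7.05, -15.2)

(7.05, -15.2)


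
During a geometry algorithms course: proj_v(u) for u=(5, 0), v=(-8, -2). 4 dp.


u.v = -40, |v| = sqrt(68) = 8.2462
Scalar projection = u.v / |v| = -40 / sqrt(68) = -4.8507

-4.8507


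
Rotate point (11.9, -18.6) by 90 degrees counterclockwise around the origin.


90° CCW: (x,y) -> (-y, x)
(11.9,-18.6) -> (18.6, 11.9)

(18.6, 11.9)


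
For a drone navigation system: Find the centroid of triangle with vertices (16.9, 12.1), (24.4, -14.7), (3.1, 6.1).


Centroid = ((x_A+x_B+x_C)/3, (y_A+y_B+y_C)/3)
= ((16.9+24.4+3.1)/3, (12.1+(-14.7)+6.1)/3)
= (14.8, 1.1667)

(14.8, 1.1667)


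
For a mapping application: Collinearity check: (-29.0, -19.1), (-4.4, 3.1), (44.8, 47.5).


Cross product: ((-4.4)-(-29))*(47.5-(-19.1)) - (3.1-(-19.1))*(44.8-(-29))
= 0

Yes, collinear


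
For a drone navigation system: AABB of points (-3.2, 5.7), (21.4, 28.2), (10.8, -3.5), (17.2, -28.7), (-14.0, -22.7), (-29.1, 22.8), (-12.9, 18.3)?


x range: [-29.1, 21.4]
y range: [-28.7, 28.2]
Bounding box: (-29.1,-28.7) to (21.4,28.2)

(-29.1,-28.7) to (21.4,28.2)


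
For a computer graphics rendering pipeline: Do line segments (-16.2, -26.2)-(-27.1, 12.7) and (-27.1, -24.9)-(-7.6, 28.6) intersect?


Cross products: d1=-608.5, d2=733.2, d3=409.84, d4=-931.86
d1*d2 < 0 and d3*d4 < 0? yes

Yes, they intersect


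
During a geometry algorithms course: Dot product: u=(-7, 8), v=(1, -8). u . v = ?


u . v = u_x*v_x + u_y*v_y = (-7)*1 + 8*(-8)
= (-7) + (-64) = -71

-71


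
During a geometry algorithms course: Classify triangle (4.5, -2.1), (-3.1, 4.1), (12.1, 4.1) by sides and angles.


Side lengths squared: AB^2=96.2, BC^2=231.04, CA^2=96.2
Sorted: [96.2, 96.2, 231.04]
By sides: Isosceles, By angles: Obtuse

Isosceles, Obtuse


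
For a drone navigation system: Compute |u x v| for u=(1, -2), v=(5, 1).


|u x v| = |1*1 - (-2)*5|
= |1 - (-10)| = 11

11


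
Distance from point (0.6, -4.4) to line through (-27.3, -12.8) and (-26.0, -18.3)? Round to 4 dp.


|cross product| = 164.37
|line direction| = sqrt(31.94) = 5.6515
Distance = 164.37/sqrt(31.94) = 29.0841

29.0841


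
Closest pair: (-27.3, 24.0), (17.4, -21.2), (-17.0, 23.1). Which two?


d(P0,P1) = 63.5699, d(P0,P2) = 10.3392, d(P1,P2) = 56.0879
Closest: P0 and P2

Closest pair: (-27.3, 24.0) and (-17.0, 23.1), distance = 10.3392


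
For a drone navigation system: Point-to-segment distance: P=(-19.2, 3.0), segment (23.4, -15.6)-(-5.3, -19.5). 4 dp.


Project P onto AB: t = 1 (clamped to [0,1])
Closest point on segment: (-5.3, -19.5)
Distance: 26.4473

26.4473


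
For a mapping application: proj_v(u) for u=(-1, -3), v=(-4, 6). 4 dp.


u.v = -14, |v| = sqrt(52) = 7.2111
Scalar projection = u.v / |v| = -14 / sqrt(52) = -1.9415

-1.9415


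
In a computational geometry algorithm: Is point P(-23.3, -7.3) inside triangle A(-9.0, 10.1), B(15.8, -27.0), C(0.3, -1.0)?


Cross products: AB x AP = -962.05, BC x BP = 711.25, CA x CP = 320.55
All same sign? no

No, outside


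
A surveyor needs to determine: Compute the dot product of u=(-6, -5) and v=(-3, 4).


u . v = u_x*v_x + u_y*v_y = (-6)*(-3) + (-5)*4
= 18 + (-20) = -2

-2


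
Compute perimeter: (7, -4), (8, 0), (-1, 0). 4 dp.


Sides: (7, -4)->(8, 0): sqrt(17) = 4.123106, (8, 0)->(-1, 0): sqrt(81) = 9, (-1, 0)->(7, -4): sqrt(80) = 8.944272
Sum = 22.067378
Perimeter = 22.0674

22.0674


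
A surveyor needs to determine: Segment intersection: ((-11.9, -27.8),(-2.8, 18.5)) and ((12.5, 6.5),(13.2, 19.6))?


Cross products: d1=295.63, d2=208.83, d3=-817.59, d4=-730.79
d1*d2 < 0 and d3*d4 < 0? no

No, they don't intersect


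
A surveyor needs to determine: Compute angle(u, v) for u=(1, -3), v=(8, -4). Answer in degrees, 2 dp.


u.v = 20, |u| = sqrt(10) = 3.1623, |v| = sqrt(80) = 8.9443
cos(theta) = u.v/(|u||v|) = 20/sqrt(800) = 0.707107
theta = acos(0.707107) = 45 degrees

45 degrees


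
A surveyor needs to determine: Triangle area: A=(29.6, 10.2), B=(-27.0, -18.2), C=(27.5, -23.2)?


Area = |x_A(y_B-y_C) + x_B(y_C-y_A) + x_C(y_A-y_B)|/2
= |148 + 901.8 + 781|/2
= 1830.8/2 = 915.4

915.4


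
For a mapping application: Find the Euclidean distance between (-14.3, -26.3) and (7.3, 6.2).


dx=21.6, dy=32.5
d^2 = 21.6^2 + 32.5^2 = 1522.81
d = sqrt(1522.81) = 39.0232

39.0232


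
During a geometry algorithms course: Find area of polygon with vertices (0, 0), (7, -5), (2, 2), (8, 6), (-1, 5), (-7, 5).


Shoelace sum: (0*(-5) - 7*0) + (7*2 - 2*(-5)) + (2*6 - 8*2) + (8*5 - (-1)*6) + ((-1)*5 - (-7)*5) + ((-7)*0 - 0*5)
= 96
Area = |96|/2 = 48

48


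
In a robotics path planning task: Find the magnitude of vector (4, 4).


|u| = sqrt(4^2 + 4^2) = sqrt(32) = 5.6569

5.6569


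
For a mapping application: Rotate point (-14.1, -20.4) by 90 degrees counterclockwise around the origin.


90° CCW: (x,y) -> (-y, x)
(-14.1,-20.4) -> (20.4, -14.1)

(20.4, -14.1)


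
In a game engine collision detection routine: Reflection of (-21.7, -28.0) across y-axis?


Reflection over y-axis: (x,y) -> (-x,y)
(-21.7, -28) -> (21.7, -28)

(21.7, -28)


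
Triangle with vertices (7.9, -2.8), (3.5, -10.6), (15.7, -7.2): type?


Side lengths squared: AB^2=80.2, BC^2=160.4, CA^2=80.2
Sorted: [80.2, 80.2, 160.4]
By sides: Isosceles, By angles: Right

Isosceles, Right


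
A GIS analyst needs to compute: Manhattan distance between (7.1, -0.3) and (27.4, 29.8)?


|7.1-27.4| + |(-0.3)-29.8| = 20.3 + 30.1 = 50.4

50.4


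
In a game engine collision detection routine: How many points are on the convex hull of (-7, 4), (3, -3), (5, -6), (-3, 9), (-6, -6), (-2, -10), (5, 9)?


Convex hull vertices (CCW): (-7, 4), (-6, -6), (-2, -10), (5, -6), (5, 9), (-3, 9)
Count = 6

6


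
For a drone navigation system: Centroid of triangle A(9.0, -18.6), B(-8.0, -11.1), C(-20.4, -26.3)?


Centroid = ((x_A+x_B+x_C)/3, (y_A+y_B+y_C)/3)
= ((9+(-8)+(-20.4))/3, ((-18.6)+(-11.1)+(-26.3))/3)
= (-6.4667, -18.6667)

(-6.4667, -18.6667)


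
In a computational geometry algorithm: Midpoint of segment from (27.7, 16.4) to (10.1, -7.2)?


M = ((27.7+10.1)/2, (16.4+(-7.2))/2)
= (18.9, 4.6)

(18.9, 4.6)


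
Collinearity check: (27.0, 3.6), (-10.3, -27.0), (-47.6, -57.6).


Cross product: ((-10.3)-27)*((-57.6)-3.6) - ((-27)-3.6)*((-47.6)-27)
= 0

Yes, collinear


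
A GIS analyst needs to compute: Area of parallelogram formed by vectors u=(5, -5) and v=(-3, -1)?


|u x v| = |5*(-1) - (-5)*(-3)|
= |(-5) - 15| = 20

20


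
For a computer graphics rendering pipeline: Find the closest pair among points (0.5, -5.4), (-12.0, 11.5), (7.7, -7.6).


d(P0,P1) = 21.0205, d(P0,P2) = 7.5286, d(P1,P2) = 27.439
Closest: P0 and P2

Closest pair: (0.5, -5.4) and (7.7, -7.6), distance = 7.5286


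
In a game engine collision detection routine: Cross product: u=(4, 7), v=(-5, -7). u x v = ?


u x v = u_x*v_y - u_y*v_x = 4*(-7) - 7*(-5)
= (-28) - (-35) = 7

7


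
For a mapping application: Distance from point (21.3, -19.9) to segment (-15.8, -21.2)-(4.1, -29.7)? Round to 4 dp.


Project P onto AB: t = 1 (clamped to [0,1])
Closest point on segment: (4.1, -29.7)
Distance: 19.796

19.796


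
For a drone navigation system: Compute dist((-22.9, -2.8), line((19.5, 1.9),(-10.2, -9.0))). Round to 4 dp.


|cross product| = 322.57
|line direction| = sqrt(1000.9) = 31.637
Distance = 322.57/sqrt(1000.9) = 10.196

10.196


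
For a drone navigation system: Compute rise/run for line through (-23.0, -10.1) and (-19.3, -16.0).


slope = (y2-y1)/(x2-x1) = ((-16)-(-10.1))/((-19.3)-(-23)) = (-5.9)/3.7 = -1.5946

-1.5946


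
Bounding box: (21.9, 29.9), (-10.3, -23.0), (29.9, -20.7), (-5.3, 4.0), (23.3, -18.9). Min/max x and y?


x range: [-10.3, 29.9]
y range: [-23, 29.9]
Bounding box: (-10.3,-23) to (29.9,29.9)

(-10.3,-23) to (29.9,29.9)


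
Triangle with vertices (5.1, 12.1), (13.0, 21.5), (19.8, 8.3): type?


Side lengths squared: AB^2=150.77, BC^2=220.48, CA^2=230.53
Sorted: [150.77, 220.48, 230.53]
By sides: Scalene, By angles: Acute

Scalene, Acute


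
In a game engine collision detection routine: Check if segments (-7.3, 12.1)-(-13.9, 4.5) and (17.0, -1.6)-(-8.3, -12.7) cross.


Cross products: d1=-616.34, d2=-497.32, d3=275.1, d4=156.08
d1*d2 < 0 and d3*d4 < 0? no

No, they don't intersect


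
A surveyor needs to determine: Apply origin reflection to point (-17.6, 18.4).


Reflection over origin: (x,y) -> (-x,-y)
(-17.6, 18.4) -> (17.6, -18.4)

(17.6, -18.4)


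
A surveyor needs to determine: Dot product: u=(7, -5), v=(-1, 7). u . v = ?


u . v = u_x*v_x + u_y*v_y = 7*(-1) + (-5)*7
= (-7) + (-35) = -42

-42


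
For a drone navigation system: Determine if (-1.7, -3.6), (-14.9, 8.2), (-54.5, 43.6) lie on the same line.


Cross product: ((-14.9)-(-1.7))*(43.6-(-3.6)) - (8.2-(-3.6))*((-54.5)-(-1.7))
= 0

Yes, collinear


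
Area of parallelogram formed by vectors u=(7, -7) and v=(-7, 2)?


|u x v| = |7*2 - (-7)*(-7)|
= |14 - 49| = 35

35


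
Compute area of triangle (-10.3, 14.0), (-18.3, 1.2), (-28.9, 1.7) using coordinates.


Area = |x_A(y_B-y_C) + x_B(y_C-y_A) + x_C(y_A-y_B)|/2
= |5.15 + 225.09 + (-369.92)|/2
= 139.68/2 = 69.84

69.84


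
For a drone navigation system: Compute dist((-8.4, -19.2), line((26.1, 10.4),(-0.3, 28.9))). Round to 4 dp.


|cross product| = 1419.69
|line direction| = sqrt(1039.21) = 32.2368
Distance = 1419.69/sqrt(1039.21) = 44.0394

44.0394


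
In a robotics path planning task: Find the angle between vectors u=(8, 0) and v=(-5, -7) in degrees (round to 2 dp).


u.v = -40, |u| = sqrt(64) = 8, |v| = sqrt(74) = 8.6023
cos(theta) = u.v/(|u||v|) = -40/sqrt(4736) = -0.581238
theta = acos(-0.581238) = 125.54 degrees

125.54 degrees


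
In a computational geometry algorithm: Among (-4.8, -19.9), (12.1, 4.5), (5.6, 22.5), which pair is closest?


d(P0,P1) = 29.6811, d(P0,P2) = 43.6568, d(P1,P2) = 19.1377
Closest: P1 and P2

Closest pair: (12.1, 4.5) and (5.6, 22.5), distance = 19.1377


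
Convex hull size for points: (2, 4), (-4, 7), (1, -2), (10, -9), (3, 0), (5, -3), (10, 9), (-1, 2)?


Convex hull vertices (CCW): (-4, 7), (1, -2), (10, -9), (10, 9)
Count = 4

4


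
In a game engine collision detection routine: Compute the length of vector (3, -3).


|u| = sqrt(3^2 + (-3)^2) = sqrt(18) = 4.2426

4.2426


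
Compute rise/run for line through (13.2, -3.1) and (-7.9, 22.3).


slope = (y2-y1)/(x2-x1) = (22.3-(-3.1))/((-7.9)-13.2) = 25.4/(-21.1) = -1.2038

-1.2038


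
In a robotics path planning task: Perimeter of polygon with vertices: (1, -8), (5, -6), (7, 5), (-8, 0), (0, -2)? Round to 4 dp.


Sides: (1, -8)->(5, -6): sqrt(20) = 4.472136, (5, -6)->(7, 5): sqrt(125) = 11.18034, (7, 5)->(-8, 0): sqrt(250) = 15.811388, (-8, 0)->(0, -2): sqrt(68) = 8.246211, (0, -2)->(1, -8): sqrt(37) = 6.082763
Sum = 45.792838
Perimeter = 45.7928

45.7928


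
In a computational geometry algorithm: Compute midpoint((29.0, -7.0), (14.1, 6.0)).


M = ((29+14.1)/2, ((-7)+6)/2)
= (21.55, -0.5)

(21.55, -0.5)


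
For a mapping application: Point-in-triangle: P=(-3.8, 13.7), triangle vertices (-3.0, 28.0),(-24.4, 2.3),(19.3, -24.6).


Cross products: AB x AP = 285.46, BC x BP = 1052.32, CA x CP = 360.97
All same sign? yes

Yes, inside


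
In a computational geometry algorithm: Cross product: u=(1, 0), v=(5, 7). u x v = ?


u x v = u_x*v_y - u_y*v_x = 1*7 - 0*5
= 7 - 0 = 7

7


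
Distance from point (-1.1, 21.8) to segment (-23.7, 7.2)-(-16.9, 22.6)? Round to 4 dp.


Project P onto AB: t = 1 (clamped to [0,1])
Closest point on segment: (-16.9, 22.6)
Distance: 15.8202

15.8202


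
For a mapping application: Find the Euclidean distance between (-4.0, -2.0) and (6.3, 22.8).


dx=10.3, dy=24.8
d^2 = 10.3^2 + 24.8^2 = 721.13
d = sqrt(721.13) = 26.8539

26.8539


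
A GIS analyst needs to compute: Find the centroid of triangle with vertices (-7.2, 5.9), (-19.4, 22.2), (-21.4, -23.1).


Centroid = ((x_A+x_B+x_C)/3, (y_A+y_B+y_C)/3)
= (((-7.2)+(-19.4)+(-21.4))/3, (5.9+22.2+(-23.1))/3)
= (-16, 1.6667)

(-16, 1.6667)


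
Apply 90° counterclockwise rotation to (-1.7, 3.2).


90° CCW: (x,y) -> (-y, x)
(-1.7,3.2) -> (-3.2, -1.7)

(-3.2, -1.7)


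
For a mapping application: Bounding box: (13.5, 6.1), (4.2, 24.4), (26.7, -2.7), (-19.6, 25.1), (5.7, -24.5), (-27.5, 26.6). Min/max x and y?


x range: [-27.5, 26.7]
y range: [-24.5, 26.6]
Bounding box: (-27.5,-24.5) to (26.7,26.6)

(-27.5,-24.5) to (26.7,26.6)


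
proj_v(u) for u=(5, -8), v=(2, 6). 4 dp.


u.v = -38, |v| = sqrt(40) = 6.3246
Scalar projection = u.v / |v| = -38 / sqrt(40) = -6.0083

-6.0083


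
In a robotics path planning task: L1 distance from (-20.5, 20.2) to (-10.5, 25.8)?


|(-20.5)-(-10.5)| + |20.2-25.8| = 10 + 5.6 = 15.6

15.6


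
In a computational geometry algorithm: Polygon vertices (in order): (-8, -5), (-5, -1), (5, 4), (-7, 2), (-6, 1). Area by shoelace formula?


Shoelace sum: ((-8)*(-1) - (-5)*(-5)) + ((-5)*4 - 5*(-1)) + (5*2 - (-7)*4) + ((-7)*1 - (-6)*2) + ((-6)*(-5) - (-8)*1)
= 49
Area = |49|/2 = 24.5

24.5


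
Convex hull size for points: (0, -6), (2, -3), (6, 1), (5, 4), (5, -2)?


Convex hull vertices (CCW): (0, -6), (5, -2), (6, 1), (5, 4)
Count = 4

4


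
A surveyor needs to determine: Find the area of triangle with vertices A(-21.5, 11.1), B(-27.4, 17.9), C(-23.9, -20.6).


Area = |x_A(y_B-y_C) + x_B(y_C-y_A) + x_C(y_A-y_B)|/2
= |(-827.75) + 868.58 + 162.52|/2
= 203.35/2 = 101.675

101.675


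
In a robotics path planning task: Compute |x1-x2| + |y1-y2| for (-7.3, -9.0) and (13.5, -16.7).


|(-7.3)-13.5| + |(-9)-(-16.7)| = 20.8 + 7.7 = 28.5

28.5


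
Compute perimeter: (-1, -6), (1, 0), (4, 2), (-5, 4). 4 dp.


Sides: (-1, -6)->(1, 0): sqrt(40) = 6.324555, (1, 0)->(4, 2): sqrt(13) = 3.605551, (4, 2)->(-5, 4): sqrt(85) = 9.219544, (-5, 4)->(-1, -6): sqrt(116) = 10.77033
Sum = 29.91998
Perimeter = 29.92

29.92


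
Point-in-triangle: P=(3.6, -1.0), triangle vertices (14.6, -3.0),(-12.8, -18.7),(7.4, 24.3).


Cross products: AB x AP = -227.5, BC x BP = -347.66, CA x CP = -285.9
All same sign? yes

Yes, inside


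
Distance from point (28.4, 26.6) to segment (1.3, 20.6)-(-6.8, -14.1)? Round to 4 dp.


Project P onto AB: t = 0 (clamped to [0,1])
Closest point on segment: (1.3, 20.6)
Distance: 27.7563

27.7563


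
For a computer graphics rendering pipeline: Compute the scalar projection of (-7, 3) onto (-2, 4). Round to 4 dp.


u.v = 26, |v| = sqrt(20) = 4.4721
Scalar projection = u.v / |v| = 26 / sqrt(20) = 5.8138

5.8138


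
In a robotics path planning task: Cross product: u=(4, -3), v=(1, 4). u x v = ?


u x v = u_x*v_y - u_y*v_x = 4*4 - (-3)*1
= 16 - (-3) = 19

19


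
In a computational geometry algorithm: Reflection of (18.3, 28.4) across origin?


Reflection over origin: (x,y) -> (-x,-y)
(18.3, 28.4) -> (-18.3, -28.4)

(-18.3, -28.4)


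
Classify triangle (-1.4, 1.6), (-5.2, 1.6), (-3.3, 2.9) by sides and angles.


Side lengths squared: AB^2=14.44, BC^2=5.3, CA^2=5.3
Sorted: [5.3, 5.3, 14.44]
By sides: Isosceles, By angles: Obtuse

Isosceles, Obtuse


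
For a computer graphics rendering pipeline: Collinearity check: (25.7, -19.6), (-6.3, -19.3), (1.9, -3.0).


Cross product: ((-6.3)-25.7)*((-3)-(-19.6)) - ((-19.3)-(-19.6))*(1.9-25.7)
= -524.06

No, not collinear


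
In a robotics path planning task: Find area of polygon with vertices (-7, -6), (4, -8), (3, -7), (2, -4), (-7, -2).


Shoelace sum: ((-7)*(-8) - 4*(-6)) + (4*(-7) - 3*(-8)) + (3*(-4) - 2*(-7)) + (2*(-2) - (-7)*(-4)) + ((-7)*(-6) - (-7)*(-2))
= 74
Area = |74|/2 = 37

37


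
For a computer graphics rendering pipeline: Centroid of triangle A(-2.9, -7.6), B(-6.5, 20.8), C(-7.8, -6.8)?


Centroid = ((x_A+x_B+x_C)/3, (y_A+y_B+y_C)/3)
= (((-2.9)+(-6.5)+(-7.8))/3, ((-7.6)+20.8+(-6.8))/3)
= (-5.7333, 2.1333)

(-5.7333, 2.1333)


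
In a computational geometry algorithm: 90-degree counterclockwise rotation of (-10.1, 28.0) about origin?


90° CCW: (x,y) -> (-y, x)
(-10.1,28) -> (-28, -10.1)

(-28, -10.1)
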